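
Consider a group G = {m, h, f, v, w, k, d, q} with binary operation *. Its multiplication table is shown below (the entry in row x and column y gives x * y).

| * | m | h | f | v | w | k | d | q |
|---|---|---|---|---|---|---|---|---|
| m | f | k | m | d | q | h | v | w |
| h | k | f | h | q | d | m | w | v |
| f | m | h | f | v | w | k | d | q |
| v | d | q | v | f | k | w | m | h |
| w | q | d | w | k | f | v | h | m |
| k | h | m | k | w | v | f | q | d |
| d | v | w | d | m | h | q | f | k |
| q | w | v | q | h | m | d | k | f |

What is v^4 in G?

v^1 = v
v^2 = v * v = f
v^3 = f * v = v
v^4 = v * v = f

f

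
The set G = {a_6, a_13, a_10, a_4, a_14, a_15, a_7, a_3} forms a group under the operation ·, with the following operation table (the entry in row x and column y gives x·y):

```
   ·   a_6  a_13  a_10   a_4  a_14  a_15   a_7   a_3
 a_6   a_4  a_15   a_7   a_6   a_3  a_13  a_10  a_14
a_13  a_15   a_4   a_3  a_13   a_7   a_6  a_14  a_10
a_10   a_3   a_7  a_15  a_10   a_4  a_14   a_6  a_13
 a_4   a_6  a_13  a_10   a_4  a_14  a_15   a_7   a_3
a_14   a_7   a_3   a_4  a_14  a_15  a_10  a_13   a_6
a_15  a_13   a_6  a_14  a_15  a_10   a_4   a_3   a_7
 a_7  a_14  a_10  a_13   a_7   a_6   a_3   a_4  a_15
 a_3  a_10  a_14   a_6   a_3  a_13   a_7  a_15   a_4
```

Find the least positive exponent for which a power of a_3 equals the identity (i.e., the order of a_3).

The identity element is a_4 (its row matches the header).
a_3^1 = a_3
a_3^2 = a_3·a_3 = a_4
The first power of a_3 equal to the identity is a_3^2, so ord(a_3) = 2.

2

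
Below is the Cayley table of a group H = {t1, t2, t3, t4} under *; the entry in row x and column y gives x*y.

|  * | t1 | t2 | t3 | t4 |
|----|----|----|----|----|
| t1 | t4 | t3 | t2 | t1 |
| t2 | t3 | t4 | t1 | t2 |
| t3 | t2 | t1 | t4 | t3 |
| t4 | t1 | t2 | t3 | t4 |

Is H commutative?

Check whether the table is symmetric across its main diagonal.
Every entry (row x, col y) equals the entry (row y, col x), so H is abelian.

Yes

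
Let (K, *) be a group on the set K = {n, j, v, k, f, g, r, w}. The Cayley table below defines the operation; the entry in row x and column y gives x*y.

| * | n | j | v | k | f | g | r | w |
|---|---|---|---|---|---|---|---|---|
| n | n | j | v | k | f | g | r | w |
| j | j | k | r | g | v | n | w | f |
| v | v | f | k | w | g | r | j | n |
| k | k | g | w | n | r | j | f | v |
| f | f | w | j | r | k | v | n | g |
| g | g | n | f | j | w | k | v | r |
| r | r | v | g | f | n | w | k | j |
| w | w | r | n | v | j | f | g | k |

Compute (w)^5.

w^1 = w
w^2 = w*w = k
w^3 = k*w = v
w^4 = v*w = n
w^5 = n*w = w

w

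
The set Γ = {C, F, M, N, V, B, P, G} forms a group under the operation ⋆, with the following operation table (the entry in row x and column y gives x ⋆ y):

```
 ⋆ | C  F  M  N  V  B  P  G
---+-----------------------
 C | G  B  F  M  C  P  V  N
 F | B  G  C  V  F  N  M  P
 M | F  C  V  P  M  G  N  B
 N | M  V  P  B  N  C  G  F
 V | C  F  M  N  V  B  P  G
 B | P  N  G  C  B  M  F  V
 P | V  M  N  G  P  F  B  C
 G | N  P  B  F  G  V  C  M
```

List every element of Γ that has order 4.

Identity is V. Compute the order of each non-identity element by repeated multiplication:
  C: C → G → N → M → F → B → P → V  (order 8)
  F: F → G → P → M → C → B → N → V  (order 8)
  M: M → V  (order 2)
  N: N → B → C → M → P → G → F → V  (order 8)
  B: B → M → G → V  (order 4)
  P: P → B → F → M → N → G → C → V  (order 8)
  G: G → M → B → V  (order 4)
Elements of order 4: {B, G}.
(Structurally, Γ here is isomorphic to the cyclic group Z_8.)

{B, G}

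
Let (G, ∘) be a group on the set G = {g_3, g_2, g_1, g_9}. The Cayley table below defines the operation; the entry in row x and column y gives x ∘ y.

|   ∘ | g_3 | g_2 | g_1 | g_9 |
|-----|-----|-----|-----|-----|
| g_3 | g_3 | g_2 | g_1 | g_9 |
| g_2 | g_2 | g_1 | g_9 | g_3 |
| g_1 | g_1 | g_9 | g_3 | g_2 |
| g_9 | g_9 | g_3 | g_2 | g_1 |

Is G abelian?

Check whether the table is symmetric across its main diagonal.
Every entry (row x, col y) equals the entry (row y, col x), so G is abelian.

Yes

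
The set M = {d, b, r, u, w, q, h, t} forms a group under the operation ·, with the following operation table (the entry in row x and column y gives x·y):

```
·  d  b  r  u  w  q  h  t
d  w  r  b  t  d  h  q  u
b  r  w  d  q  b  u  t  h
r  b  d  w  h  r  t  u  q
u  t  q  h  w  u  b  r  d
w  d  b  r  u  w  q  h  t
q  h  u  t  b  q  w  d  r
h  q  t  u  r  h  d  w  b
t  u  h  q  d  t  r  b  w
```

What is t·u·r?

b

t·u = d
d·r = b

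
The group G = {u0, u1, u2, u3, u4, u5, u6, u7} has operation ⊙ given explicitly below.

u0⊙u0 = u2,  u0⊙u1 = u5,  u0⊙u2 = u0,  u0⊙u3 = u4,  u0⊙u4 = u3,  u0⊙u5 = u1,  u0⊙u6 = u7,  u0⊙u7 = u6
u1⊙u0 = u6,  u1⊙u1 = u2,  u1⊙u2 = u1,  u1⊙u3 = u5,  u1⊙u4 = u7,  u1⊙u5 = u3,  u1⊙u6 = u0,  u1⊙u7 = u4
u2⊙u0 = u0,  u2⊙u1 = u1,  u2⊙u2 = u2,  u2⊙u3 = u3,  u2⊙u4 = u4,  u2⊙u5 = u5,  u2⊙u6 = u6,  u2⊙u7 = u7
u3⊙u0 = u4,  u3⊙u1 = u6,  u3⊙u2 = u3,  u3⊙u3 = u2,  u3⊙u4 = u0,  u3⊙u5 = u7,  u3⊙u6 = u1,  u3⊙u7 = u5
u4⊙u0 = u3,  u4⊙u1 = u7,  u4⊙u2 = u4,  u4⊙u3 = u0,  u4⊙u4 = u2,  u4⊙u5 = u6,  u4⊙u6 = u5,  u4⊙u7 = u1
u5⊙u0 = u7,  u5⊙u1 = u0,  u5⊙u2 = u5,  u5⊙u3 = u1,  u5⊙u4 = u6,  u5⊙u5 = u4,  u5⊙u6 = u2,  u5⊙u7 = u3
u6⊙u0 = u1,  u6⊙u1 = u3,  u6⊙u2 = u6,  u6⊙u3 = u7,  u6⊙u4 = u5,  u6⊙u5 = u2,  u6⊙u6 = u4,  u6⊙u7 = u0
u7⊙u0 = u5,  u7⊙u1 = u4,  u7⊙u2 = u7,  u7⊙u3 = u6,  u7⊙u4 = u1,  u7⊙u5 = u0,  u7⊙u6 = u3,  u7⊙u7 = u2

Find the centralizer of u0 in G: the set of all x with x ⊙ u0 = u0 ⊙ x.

Compare row u0 with column u0 entry by entry.
u3 ⊙ u0 = u4 = u0 ⊙ u3, so u3 commutes with u0.
u7 ⊙ u0 = u5 but u0 ⊙ u7 = u6, so u7 does not.
Collecting the elements that commute with u0: C(u0) = {u0, u2, u3, u4}.

{u0, u2, u3, u4}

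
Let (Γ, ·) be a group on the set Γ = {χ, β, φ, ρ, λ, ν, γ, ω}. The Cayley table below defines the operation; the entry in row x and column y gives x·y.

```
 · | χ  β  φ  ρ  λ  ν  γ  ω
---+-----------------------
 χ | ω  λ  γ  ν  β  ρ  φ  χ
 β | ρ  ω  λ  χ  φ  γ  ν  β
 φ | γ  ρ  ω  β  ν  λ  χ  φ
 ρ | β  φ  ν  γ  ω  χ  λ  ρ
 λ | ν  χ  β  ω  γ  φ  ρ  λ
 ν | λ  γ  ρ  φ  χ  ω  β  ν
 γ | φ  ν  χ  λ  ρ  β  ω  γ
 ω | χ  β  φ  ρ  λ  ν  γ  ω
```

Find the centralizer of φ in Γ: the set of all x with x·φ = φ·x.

Compare row φ with column φ entry by entry.
χ·φ = γ = φ·χ, so χ commutes with φ.
λ·φ = β but φ·λ = ν, so λ does not.
Collecting the elements that commute with φ: C(φ) = {γ, φ, χ, ω}.

{γ, φ, χ, ω}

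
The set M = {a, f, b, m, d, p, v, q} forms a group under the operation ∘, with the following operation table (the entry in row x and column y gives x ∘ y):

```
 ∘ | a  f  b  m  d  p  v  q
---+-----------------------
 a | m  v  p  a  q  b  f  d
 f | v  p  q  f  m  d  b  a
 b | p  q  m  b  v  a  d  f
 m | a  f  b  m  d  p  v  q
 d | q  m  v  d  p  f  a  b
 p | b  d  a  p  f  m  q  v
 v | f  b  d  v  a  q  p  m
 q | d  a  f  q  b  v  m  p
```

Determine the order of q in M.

4

The identity element is m (its row matches the header).
q^1 = q
q^2 = q ∘ q = p
q^3 = p ∘ q = v
q^4 = v ∘ q = m
The first power of q equal to the identity is q^4, so ord(q) = 4.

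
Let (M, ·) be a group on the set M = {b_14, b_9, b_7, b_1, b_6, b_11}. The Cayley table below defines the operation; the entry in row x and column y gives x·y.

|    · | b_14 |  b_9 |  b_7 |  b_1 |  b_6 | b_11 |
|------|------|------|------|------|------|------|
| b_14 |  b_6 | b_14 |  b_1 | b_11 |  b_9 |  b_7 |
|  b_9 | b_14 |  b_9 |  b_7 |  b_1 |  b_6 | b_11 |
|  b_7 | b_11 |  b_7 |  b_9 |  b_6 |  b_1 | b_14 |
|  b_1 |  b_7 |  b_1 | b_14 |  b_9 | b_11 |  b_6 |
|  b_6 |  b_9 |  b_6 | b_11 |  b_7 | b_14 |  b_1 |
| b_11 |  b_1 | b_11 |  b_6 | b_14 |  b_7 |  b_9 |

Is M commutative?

No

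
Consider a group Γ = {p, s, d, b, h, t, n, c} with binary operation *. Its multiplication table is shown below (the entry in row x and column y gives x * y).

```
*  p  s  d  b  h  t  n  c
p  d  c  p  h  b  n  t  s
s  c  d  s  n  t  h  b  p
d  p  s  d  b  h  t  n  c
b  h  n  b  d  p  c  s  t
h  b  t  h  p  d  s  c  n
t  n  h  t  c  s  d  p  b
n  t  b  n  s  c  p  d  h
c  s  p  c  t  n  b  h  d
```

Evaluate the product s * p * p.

s

s * p = c
c * p = s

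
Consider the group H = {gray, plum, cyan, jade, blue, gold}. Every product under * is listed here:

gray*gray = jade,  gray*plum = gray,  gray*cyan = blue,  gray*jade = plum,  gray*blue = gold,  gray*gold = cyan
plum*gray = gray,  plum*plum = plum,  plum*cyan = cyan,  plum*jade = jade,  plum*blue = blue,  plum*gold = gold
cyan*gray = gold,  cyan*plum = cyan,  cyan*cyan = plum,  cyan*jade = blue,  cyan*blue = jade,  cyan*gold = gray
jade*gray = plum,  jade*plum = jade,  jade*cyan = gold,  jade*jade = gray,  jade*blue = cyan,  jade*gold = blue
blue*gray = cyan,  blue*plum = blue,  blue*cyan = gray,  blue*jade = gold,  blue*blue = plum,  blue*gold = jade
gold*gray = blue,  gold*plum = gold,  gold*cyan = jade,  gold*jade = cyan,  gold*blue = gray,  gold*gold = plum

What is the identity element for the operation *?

The identity e satisfies e * x = x for all x, so its row in the table reproduces the column headers.
Row plum reads: gray, plum, cyan, jade, blue, gold — exactly the header order. So plum is the identity.

plum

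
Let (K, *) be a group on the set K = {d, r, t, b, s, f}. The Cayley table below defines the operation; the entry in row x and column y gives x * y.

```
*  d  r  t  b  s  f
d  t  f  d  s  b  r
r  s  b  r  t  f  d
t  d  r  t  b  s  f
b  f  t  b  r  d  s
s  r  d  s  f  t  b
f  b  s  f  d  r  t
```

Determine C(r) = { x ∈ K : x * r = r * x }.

{b, r, t}

Compare row r with column r entry by entry.
b * r = t = r * b, so b commutes with r.
f * r = s but r * f = d, so f does not.
Collecting the elements that commute with r: C(r) = {b, r, t}.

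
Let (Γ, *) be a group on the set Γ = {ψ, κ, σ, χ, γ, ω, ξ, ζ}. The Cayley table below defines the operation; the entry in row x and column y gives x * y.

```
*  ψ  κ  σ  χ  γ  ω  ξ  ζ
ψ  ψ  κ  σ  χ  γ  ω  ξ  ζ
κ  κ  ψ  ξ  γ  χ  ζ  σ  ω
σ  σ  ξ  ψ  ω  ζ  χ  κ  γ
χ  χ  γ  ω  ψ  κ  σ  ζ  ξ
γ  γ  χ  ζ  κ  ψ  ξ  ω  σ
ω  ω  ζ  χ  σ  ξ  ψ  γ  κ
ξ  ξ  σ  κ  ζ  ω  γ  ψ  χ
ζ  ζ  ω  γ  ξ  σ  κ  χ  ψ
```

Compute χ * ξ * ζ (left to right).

ψ

χ * ξ = ζ
ζ * ζ = ψ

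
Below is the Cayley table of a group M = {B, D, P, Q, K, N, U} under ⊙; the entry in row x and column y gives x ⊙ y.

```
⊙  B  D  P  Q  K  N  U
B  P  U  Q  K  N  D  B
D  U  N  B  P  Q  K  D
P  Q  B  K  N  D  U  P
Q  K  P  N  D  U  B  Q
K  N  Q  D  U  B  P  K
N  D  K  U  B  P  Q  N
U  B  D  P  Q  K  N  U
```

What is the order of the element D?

The identity element is U (its row matches the header).
D^1 = D
D^2 = D ⊙ D = N
D^3 = N ⊙ D = K
D^4 = K ⊙ D = Q
D^5 = Q ⊙ D = P
D^6 = P ⊙ D = B
D^7 = B ⊙ D = U
The first power of D equal to the identity is D^7, so ord(D) = 7.

7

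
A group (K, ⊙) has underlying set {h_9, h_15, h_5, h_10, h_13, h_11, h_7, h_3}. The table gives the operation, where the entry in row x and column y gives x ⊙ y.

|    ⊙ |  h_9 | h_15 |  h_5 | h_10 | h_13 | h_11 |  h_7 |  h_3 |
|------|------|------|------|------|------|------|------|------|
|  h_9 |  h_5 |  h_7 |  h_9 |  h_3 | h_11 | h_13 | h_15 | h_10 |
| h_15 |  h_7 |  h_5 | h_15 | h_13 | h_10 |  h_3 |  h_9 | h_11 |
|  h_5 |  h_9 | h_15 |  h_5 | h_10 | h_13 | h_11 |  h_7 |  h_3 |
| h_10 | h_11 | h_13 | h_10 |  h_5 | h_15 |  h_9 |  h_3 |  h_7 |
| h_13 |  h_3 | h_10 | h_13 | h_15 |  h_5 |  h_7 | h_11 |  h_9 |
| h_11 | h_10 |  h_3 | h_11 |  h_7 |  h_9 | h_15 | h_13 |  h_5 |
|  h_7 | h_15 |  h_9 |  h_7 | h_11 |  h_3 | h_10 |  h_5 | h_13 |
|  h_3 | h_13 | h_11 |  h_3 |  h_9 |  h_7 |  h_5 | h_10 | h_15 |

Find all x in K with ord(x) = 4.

{h_11, h_3}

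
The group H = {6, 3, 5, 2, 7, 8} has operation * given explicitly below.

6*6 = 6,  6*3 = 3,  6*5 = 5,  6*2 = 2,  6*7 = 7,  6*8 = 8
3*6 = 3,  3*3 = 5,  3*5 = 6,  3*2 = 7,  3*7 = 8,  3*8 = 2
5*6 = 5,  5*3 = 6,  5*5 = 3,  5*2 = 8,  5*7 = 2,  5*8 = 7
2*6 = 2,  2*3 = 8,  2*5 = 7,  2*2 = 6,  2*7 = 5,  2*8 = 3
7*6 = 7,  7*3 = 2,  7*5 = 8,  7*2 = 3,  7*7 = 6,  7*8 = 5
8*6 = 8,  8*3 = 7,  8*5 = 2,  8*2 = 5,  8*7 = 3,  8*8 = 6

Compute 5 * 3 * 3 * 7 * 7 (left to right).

3

5 * 3 = 6
6 * 3 = 3
3 * 7 = 8
8 * 7 = 3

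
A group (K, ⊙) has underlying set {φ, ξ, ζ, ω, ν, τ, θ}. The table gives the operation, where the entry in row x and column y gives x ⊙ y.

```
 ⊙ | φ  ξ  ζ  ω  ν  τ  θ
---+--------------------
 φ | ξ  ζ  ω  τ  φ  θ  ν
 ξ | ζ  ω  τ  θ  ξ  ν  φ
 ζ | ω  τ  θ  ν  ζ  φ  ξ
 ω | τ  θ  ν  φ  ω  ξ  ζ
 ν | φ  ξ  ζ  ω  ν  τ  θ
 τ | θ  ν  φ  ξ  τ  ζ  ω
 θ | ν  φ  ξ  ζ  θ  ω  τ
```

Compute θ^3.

θ^1 = θ
θ^2 = θ ⊙ θ = τ
θ^3 = τ ⊙ θ = ω

ω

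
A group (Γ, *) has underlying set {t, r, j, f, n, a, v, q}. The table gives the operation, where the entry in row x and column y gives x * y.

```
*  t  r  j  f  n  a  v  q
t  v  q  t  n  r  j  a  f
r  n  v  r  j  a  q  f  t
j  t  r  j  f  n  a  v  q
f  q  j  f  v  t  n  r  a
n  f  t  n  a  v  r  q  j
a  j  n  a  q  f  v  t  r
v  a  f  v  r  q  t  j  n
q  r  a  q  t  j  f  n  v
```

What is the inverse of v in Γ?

v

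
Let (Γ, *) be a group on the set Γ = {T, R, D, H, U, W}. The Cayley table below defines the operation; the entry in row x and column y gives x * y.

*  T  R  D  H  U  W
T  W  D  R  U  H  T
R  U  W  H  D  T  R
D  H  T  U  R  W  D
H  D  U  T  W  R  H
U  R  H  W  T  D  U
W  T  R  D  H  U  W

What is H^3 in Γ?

H^1 = H
H^2 = H * H = W
H^3 = W * H = H
(Structurally, Γ here is isomorphic to the symmetric group S_3.)

H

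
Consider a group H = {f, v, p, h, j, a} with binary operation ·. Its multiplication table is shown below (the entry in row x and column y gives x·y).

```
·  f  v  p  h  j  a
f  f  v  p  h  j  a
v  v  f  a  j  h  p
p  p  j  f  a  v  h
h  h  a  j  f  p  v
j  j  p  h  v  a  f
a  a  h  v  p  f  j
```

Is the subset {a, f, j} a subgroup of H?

{a, f, j} contains the identity f.
Checking products: every product of two elements of {a, f, j} (read from the table) lies in {a, f, j}, so the set is closed.
In a finite group, a nonempty closed subset is a subgroup. So {a, f, j} ≤ H.

Yes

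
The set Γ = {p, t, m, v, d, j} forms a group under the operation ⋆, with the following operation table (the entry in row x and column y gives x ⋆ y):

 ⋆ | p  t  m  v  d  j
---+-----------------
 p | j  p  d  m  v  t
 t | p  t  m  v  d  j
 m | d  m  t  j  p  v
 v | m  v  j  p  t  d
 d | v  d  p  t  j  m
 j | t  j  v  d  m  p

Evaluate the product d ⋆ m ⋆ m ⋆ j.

d ⋆ m = p
p ⋆ m = d
d ⋆ j = m
(Structurally, Γ here is isomorphic to the cyclic group Z_6.)

m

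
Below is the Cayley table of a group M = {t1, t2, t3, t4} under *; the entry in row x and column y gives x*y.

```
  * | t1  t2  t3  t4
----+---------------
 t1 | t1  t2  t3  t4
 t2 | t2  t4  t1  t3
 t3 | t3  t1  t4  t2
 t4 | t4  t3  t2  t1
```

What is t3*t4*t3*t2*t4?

t3*t4 = t2
t2*t3 = t1
t1*t2 = t2
t2*t4 = t3

t3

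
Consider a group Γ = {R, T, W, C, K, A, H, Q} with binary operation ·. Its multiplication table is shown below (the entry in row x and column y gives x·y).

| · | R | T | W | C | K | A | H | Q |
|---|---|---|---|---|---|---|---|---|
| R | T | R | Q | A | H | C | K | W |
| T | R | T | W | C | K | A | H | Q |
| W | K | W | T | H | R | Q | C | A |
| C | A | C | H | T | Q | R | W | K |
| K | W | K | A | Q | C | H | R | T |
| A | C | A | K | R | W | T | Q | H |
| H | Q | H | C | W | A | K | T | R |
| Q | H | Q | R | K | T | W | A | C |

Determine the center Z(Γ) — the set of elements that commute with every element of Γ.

An element z is central iff its row equals its column in the table.
For W: W·Q = A ≠ R = Q·W, so W ∉ Z.
Checking each element this way leaves Z(Γ) = {C, T}.

{C, T}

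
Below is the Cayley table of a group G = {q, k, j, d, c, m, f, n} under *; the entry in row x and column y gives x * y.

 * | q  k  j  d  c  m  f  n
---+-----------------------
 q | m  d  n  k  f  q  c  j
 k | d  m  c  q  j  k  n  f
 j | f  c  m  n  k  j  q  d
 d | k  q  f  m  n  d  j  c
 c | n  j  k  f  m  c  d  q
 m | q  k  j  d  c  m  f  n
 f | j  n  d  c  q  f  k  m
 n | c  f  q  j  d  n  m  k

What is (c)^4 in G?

c^1 = c
c^2 = c * c = m
c^3 = m * c = c
c^4 = c * c = m

m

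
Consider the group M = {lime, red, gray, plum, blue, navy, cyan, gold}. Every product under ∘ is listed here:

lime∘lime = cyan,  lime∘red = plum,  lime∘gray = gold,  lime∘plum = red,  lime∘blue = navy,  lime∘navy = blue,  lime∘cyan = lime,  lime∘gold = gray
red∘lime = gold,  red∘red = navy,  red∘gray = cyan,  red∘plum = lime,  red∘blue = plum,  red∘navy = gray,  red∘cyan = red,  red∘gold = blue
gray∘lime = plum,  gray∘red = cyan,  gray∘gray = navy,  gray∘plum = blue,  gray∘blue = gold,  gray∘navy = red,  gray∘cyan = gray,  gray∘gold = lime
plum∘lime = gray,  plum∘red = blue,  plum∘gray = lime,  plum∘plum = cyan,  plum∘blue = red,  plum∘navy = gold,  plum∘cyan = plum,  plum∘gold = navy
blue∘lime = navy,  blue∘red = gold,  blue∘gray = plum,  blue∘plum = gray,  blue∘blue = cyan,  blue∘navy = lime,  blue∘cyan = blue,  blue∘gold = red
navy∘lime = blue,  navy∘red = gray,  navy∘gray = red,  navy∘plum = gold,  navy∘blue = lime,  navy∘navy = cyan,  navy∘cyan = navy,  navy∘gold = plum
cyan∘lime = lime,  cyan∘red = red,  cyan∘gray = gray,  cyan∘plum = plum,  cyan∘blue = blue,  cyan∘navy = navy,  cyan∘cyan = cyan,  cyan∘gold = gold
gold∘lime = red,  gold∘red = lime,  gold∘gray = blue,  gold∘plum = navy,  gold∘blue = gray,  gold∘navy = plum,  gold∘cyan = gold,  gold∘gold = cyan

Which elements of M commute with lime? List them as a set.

Compare row lime with column lime entry by entry.
navy ∘ lime = blue = lime ∘ navy, so navy commutes with lime.
gray ∘ lime = plum but lime ∘ gray = gold, so gray does not.
Collecting the elements that commute with lime: C(lime) = {blue, cyan, lime, navy}.
(Structurally, M here is isomorphic to the dihedral group D_4.)

{blue, cyan, lime, navy}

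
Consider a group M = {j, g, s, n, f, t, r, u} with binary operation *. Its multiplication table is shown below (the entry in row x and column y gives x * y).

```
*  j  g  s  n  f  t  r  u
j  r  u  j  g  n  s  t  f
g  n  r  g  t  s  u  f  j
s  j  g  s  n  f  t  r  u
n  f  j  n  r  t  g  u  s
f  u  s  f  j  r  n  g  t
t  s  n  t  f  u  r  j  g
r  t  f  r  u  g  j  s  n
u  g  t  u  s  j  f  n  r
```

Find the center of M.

{r, s}

An element z is central iff its row equals its column in the table.
For t: t * n = f ≠ g = n * t, so t ∉ Z.
Checking each element this way leaves Z(M) = {r, s}.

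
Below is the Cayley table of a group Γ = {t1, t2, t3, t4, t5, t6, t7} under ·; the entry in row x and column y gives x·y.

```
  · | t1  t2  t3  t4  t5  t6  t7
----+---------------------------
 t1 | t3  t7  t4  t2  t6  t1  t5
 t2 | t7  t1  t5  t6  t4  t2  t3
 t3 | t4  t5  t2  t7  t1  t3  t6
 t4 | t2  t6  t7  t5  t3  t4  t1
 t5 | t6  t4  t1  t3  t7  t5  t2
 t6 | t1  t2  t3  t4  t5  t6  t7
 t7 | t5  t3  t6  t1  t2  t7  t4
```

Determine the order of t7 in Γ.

The identity element is t6 (its row matches the header).
t7^1 = t7
t7^2 = t7·t7 = t4
t7^3 = t4·t7 = t1
t7^4 = t1·t7 = t5
t7^5 = t5·t7 = t2
t7^6 = t2·t7 = t3
t7^7 = t3·t7 = t6
The first power of t7 equal to the identity is t7^7, so ord(t7) = 7.

7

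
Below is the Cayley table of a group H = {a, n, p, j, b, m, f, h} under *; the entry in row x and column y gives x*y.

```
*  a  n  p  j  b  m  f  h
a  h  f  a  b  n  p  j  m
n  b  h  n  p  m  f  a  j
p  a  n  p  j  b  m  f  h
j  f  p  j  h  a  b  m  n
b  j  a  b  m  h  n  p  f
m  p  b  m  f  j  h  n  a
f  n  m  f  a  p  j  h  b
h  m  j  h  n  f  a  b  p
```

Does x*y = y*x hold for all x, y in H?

No

a*n = f but n*a = b.
Since a and n do not commute, H is not abelian.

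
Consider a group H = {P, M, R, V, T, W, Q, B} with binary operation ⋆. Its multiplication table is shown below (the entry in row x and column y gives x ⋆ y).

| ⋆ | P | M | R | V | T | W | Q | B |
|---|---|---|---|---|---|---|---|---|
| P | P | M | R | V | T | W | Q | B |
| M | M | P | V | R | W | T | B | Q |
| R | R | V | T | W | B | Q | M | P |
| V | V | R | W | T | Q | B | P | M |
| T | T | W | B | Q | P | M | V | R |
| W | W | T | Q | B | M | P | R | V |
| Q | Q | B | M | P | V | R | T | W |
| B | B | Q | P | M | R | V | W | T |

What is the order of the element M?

The identity element is P (its row matches the header).
M^1 = M
M^2 = M ⋆ M = P
The first power of M equal to the identity is M^2, so ord(M) = 2.

2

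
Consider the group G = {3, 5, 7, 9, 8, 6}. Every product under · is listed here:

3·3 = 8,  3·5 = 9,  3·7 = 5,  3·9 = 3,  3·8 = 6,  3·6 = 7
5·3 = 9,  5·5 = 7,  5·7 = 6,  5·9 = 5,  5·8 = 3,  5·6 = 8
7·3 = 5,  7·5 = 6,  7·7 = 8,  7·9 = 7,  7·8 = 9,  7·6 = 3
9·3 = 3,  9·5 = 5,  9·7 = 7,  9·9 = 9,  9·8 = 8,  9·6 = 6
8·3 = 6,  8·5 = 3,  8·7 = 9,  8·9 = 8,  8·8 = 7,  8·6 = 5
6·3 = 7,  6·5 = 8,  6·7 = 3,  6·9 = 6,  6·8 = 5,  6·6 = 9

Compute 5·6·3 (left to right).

5·6 = 8
8·3 = 6
(Structurally, G here is isomorphic to the cyclic group Z_6.)

6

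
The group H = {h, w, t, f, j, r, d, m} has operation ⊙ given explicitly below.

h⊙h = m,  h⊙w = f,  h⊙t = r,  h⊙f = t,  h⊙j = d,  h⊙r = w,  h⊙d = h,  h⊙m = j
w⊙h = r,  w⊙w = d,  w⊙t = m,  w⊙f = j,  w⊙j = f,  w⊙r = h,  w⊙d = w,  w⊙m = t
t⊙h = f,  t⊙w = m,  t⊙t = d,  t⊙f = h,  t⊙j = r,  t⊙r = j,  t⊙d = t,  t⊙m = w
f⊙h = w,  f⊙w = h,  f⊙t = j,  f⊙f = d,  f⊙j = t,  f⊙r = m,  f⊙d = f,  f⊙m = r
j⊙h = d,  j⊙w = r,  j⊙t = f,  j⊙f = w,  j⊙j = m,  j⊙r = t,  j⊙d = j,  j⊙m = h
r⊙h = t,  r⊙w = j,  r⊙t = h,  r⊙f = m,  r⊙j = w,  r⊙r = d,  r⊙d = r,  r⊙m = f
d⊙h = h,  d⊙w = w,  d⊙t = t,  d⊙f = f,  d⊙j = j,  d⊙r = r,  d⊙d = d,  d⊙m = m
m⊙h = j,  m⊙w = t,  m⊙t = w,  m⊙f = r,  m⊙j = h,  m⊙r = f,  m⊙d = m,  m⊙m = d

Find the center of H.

{d, m}

An element z is central iff its row equals its column in the table.
For w: w ⊙ h = r ≠ f = h ⊙ w, so w ∉ Z.
Checking each element this way leaves Z(H) = {d, m}.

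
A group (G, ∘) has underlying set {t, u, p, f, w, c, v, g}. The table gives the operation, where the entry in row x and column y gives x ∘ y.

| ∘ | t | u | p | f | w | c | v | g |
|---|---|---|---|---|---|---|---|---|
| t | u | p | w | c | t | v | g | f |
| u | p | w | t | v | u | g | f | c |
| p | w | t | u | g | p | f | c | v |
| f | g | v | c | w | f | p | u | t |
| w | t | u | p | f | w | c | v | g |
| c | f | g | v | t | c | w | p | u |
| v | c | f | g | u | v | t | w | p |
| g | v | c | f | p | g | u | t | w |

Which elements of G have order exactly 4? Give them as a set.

Identity is w. Compute the order of each non-identity element by repeated multiplication:
  t: t → u → p → w  (order 4)
  u: u → w  (order 2)
  p: p → u → t → w  (order 4)
  f: f → w  (order 2)
  c: c → w  (order 2)
  v: v → w  (order 2)
  g: g → w  (order 2)
Elements of order 4: {p, t}.

{p, t}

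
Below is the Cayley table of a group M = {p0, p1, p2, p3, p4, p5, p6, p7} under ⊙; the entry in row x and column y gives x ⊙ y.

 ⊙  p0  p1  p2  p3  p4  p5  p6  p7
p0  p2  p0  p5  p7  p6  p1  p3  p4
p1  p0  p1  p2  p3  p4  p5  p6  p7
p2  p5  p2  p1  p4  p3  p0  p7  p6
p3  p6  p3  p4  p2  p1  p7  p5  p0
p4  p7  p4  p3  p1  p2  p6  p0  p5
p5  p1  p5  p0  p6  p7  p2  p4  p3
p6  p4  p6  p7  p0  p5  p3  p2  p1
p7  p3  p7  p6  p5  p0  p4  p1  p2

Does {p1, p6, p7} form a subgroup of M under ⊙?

p7 ⊙ p7 = p2, which is not in {p1, p6, p7}.
The subset is not closed under ⊙, so it is not a subgroup.

No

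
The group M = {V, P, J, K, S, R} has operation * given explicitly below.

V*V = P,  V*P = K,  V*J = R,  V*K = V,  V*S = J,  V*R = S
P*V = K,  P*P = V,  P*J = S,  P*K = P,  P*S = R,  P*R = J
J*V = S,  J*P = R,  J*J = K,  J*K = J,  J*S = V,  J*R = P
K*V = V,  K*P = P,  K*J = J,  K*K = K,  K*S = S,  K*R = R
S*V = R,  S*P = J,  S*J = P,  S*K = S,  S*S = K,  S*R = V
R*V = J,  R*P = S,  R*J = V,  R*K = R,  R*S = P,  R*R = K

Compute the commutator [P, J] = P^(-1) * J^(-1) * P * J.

Identity is K; from the table P^(-1) = V and J^(-1) = J.
V * J = R
R * P = S
S * J = P

P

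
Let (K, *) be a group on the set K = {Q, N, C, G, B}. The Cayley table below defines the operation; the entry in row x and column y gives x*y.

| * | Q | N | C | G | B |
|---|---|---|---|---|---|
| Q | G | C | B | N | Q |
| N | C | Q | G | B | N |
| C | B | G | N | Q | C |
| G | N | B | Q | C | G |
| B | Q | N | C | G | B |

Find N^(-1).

First locate the identity: row B matches the header, so B is the identity.
Scan row N for B: N*G = B. Hence N^(-1) = G.

G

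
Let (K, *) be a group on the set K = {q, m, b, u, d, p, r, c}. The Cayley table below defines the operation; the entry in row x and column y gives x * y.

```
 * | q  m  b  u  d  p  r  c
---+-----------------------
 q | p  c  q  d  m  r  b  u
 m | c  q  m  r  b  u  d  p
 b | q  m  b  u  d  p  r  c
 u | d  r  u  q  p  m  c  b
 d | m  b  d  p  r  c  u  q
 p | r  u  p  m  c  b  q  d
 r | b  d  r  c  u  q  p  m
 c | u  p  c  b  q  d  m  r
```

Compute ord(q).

4

The identity element is b (its row matches the header).
q^1 = q
q^2 = q * q = p
q^3 = p * q = r
q^4 = r * q = b
The first power of q equal to the identity is q^4, so ord(q) = 4.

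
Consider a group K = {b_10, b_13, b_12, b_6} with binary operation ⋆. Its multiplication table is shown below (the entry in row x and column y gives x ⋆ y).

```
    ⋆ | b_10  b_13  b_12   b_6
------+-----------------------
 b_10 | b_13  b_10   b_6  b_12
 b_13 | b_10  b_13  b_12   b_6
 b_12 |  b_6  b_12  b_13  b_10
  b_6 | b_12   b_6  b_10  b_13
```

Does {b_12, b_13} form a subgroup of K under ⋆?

{b_12, b_13} contains the identity b_13.
Checking products: every product of two elements of {b_12, b_13} (read from the table) lies in {b_12, b_13}, so the set is closed.
In a finite group, a nonempty closed subset is a subgroup. So {b_12, b_13} ≤ K.
(Structurally, K here is isomorphic to the Klein four-group V_4.)

Yes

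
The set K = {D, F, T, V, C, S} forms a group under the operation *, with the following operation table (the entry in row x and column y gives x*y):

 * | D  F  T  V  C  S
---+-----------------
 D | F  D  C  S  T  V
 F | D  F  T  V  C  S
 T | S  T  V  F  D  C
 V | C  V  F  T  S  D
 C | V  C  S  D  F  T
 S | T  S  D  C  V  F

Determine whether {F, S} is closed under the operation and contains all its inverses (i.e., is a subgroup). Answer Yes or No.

Yes

{F, S} contains the identity F.
Checking products: every product of two elements of {F, S} (read from the table) lies in {F, S}, so the set is closed.
In a finite group, a nonempty closed subset is a subgroup. So {F, S} ≤ K.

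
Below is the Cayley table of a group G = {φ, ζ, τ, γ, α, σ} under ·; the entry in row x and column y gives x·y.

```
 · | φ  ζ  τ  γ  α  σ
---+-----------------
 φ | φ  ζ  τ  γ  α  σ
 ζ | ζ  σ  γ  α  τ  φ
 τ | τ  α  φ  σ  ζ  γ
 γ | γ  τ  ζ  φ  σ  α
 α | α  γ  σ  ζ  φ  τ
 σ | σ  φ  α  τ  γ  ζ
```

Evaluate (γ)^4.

γ^1 = γ
γ^2 = γ·γ = φ
γ^3 = φ·γ = γ
γ^4 = γ·γ = φ

φ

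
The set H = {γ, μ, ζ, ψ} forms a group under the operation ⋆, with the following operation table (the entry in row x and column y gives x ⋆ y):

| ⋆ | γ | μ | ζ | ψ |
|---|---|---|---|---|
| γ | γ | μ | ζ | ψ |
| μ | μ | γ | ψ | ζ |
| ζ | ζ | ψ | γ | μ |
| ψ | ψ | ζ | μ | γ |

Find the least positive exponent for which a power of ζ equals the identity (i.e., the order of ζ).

The identity element is γ (its row matches the header).
ζ^1 = ζ
ζ^2 = ζ ⋆ ζ = γ
The first power of ζ equal to the identity is ζ^2, so ord(ζ) = 2.

2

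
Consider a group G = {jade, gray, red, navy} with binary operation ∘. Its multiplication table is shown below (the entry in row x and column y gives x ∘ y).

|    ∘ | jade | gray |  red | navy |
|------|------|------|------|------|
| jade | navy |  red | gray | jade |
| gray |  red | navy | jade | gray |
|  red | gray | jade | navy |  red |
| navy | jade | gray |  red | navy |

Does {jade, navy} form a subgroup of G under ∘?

{jade, navy} contains the identity navy.
Checking products: every product of two elements of {jade, navy} (read from the table) lies in {jade, navy}, so the set is closed.
In a finite group, a nonempty closed subset is a subgroup. So {jade, navy} ≤ G.

Yes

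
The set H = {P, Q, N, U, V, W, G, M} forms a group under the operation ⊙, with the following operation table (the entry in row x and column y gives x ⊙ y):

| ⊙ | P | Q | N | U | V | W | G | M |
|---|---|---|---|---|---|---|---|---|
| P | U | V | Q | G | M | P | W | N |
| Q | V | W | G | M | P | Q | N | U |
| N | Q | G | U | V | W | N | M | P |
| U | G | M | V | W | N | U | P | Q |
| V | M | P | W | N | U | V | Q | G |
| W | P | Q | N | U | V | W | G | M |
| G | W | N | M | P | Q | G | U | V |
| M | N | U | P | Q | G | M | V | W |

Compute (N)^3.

V

N^1 = N
N^2 = N ⊙ N = U
N^3 = U ⊙ N = V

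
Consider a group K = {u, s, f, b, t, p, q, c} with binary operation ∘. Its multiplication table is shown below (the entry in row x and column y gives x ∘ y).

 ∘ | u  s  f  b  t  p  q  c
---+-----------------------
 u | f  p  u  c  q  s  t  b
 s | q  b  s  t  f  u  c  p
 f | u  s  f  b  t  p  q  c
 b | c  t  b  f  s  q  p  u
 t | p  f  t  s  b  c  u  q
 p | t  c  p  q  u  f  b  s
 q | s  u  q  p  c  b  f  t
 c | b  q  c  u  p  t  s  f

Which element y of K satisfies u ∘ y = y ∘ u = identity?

u

First locate the identity: row f matches the header, so f is the identity.
Scan row u for f: u ∘ u = f. Hence u^(-1) = u.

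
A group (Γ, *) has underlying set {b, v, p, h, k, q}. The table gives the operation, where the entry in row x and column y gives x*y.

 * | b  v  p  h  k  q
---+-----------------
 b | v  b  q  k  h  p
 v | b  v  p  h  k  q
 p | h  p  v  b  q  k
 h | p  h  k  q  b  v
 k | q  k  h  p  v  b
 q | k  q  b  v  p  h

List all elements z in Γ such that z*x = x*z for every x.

{v}

An element z is central iff its row equals its column in the table.
For q: q*p = b ≠ k = p*q, so q ∉ Z.
Checking each element this way leaves Z(Γ) = {v}.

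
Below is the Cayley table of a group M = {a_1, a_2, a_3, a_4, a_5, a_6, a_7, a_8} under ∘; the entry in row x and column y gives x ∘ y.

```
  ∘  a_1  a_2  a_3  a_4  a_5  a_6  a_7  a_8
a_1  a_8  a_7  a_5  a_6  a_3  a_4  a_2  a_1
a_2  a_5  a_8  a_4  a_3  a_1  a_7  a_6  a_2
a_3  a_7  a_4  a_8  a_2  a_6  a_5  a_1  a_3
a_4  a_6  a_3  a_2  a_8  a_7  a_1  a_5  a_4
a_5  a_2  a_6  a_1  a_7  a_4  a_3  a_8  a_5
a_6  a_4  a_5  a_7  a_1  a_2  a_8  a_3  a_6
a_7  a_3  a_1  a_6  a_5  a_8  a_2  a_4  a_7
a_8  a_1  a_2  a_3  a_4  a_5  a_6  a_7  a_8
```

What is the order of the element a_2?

2

The identity element is a_8 (its row matches the header).
a_2^1 = a_2
a_2^2 = a_2 ∘ a_2 = a_8
The first power of a_2 equal to the identity is a_2^2, so ord(a_2) = 2.
(Structurally, M here is isomorphic to the dihedral group D_4.)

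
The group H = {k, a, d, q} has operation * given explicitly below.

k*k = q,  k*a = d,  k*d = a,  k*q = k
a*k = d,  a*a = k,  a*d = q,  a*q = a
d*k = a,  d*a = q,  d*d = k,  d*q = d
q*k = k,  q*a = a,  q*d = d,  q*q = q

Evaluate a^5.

a

a^1 = a
a^2 = a*a = k
a^3 = k*a = d
a^4 = d*a = q
a^5 = q*a = a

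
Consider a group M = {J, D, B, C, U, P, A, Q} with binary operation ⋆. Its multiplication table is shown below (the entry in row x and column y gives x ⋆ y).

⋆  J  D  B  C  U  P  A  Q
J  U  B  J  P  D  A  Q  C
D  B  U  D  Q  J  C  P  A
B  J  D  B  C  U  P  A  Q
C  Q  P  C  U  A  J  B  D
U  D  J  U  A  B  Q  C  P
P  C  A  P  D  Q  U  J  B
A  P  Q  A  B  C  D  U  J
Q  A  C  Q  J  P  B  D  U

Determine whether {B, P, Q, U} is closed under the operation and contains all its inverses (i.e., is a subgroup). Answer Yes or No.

Yes

{B, P, Q, U} contains the identity B.
Checking products: every product of two elements of {B, P, Q, U} (read from the table) lies in {B, P, Q, U}, so the set is closed.
In a finite group, a nonempty closed subset is a subgroup. So {B, P, Q, U} ≤ M.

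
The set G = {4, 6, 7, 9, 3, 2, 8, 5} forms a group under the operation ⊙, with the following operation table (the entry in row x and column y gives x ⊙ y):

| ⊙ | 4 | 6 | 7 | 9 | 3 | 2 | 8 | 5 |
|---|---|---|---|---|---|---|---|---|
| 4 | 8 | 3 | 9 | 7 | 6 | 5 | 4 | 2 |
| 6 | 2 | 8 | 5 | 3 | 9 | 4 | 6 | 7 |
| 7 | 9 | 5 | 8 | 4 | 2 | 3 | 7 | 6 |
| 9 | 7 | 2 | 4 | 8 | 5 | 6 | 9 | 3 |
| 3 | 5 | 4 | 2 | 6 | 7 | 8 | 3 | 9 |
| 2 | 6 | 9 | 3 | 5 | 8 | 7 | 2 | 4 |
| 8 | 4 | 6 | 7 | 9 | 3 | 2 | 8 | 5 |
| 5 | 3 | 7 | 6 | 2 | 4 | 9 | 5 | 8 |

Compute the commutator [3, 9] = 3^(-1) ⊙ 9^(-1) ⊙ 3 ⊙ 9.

7

Identity is 8; from the table 3^(-1) = 2 and 9^(-1) = 9.
2 ⊙ 9 = 5
5 ⊙ 3 = 4
4 ⊙ 9 = 7
(Structurally, G here is isomorphic to the dihedral group D_4.)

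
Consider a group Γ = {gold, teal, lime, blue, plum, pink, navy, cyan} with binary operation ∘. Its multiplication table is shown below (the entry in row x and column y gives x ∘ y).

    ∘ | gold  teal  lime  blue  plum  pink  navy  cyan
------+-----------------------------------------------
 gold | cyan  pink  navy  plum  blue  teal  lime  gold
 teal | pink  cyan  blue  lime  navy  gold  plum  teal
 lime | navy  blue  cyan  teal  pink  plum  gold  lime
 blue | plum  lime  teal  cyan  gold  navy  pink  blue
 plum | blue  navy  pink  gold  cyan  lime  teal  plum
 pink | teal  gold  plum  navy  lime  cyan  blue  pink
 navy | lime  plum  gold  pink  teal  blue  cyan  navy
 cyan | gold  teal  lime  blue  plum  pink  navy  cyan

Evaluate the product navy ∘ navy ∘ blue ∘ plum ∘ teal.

navy ∘ navy = cyan
cyan ∘ blue = blue
blue ∘ plum = gold
gold ∘ teal = pink

pink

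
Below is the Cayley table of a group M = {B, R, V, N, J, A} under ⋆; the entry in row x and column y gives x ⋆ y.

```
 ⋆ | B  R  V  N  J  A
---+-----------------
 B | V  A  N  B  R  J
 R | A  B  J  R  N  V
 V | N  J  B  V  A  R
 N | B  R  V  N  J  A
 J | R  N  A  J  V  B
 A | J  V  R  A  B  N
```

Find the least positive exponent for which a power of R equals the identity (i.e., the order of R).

The identity element is N (its row matches the header).
R^1 = R
R^2 = R ⋆ R = B
R^3 = B ⋆ R = A
R^4 = A ⋆ R = V
R^5 = V ⋆ R = J
R^6 = J ⋆ R = N
The first power of R equal to the identity is R^6, so ord(R) = 6.

6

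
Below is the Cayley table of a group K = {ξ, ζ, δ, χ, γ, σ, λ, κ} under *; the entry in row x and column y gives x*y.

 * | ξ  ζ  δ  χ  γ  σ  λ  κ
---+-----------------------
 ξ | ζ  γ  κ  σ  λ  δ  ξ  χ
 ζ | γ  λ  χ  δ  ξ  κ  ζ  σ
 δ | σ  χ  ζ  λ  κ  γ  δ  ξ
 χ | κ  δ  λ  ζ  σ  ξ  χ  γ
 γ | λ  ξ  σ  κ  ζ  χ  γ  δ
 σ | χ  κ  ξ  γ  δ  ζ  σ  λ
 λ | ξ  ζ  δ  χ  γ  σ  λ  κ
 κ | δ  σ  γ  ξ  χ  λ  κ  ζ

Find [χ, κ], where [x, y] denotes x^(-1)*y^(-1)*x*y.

ζ

Identity is λ; from the table χ^(-1) = δ and κ^(-1) = σ.
δ*σ = γ
γ*χ = κ
κ*κ = ζ
(Structurally, K here is isomorphic to the quaternion group Q_8.)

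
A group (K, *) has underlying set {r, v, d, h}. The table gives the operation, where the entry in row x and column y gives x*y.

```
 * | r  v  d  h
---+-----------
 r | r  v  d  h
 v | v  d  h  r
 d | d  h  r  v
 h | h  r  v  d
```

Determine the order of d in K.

The identity element is r (its row matches the header).
d^1 = d
d^2 = d*d = r
The first power of d equal to the identity is d^2, so ord(d) = 2.
(Structurally, K here is isomorphic to the cyclic group Z_4.)

2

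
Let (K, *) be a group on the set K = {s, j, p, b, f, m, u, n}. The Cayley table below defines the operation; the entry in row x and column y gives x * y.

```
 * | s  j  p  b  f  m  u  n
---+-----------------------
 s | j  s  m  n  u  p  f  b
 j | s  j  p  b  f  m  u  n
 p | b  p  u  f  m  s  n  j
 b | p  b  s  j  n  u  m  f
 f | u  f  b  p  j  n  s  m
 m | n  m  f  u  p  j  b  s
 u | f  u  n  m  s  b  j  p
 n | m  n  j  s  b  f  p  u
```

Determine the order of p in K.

The identity element is j (its row matches the header).
p^1 = p
p^2 = p * p = u
p^3 = u * p = n
p^4 = n * p = j
The first power of p equal to the identity is p^4, so ord(p) = 4.
(Structurally, K here is isomorphic to the dihedral group D_4.)

4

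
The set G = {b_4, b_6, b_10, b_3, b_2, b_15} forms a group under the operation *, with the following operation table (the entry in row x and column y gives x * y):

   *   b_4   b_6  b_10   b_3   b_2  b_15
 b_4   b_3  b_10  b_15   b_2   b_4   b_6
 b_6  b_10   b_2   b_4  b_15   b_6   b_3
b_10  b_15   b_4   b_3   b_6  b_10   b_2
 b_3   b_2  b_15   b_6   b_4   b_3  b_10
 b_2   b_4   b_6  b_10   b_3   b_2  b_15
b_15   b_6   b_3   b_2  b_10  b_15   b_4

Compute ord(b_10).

The identity element is b_2 (its row matches the header).
b_10^1 = b_10
b_10^2 = b_10 * b_10 = b_3
b_10^3 = b_3 * b_10 = b_6
b_10^4 = b_6 * b_10 = b_4
b_10^5 = b_4 * b_10 = b_15
b_10^6 = b_15 * b_10 = b_2
The first power of b_10 equal to the identity is b_10^6, so ord(b_10) = 6.

6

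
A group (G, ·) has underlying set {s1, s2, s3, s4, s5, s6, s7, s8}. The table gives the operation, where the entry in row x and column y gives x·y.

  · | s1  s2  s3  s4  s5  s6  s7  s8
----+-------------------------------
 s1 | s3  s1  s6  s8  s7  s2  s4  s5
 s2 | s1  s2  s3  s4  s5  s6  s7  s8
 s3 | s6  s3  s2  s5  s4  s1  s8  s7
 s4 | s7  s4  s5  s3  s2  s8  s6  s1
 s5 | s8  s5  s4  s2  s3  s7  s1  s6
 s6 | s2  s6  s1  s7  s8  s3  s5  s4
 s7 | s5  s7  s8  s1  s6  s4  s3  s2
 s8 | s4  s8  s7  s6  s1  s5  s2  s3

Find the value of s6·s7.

s5

Read row s6, column s7: s6·s7 = s5.
(Structurally, G here is isomorphic to the quaternion group Q_8.)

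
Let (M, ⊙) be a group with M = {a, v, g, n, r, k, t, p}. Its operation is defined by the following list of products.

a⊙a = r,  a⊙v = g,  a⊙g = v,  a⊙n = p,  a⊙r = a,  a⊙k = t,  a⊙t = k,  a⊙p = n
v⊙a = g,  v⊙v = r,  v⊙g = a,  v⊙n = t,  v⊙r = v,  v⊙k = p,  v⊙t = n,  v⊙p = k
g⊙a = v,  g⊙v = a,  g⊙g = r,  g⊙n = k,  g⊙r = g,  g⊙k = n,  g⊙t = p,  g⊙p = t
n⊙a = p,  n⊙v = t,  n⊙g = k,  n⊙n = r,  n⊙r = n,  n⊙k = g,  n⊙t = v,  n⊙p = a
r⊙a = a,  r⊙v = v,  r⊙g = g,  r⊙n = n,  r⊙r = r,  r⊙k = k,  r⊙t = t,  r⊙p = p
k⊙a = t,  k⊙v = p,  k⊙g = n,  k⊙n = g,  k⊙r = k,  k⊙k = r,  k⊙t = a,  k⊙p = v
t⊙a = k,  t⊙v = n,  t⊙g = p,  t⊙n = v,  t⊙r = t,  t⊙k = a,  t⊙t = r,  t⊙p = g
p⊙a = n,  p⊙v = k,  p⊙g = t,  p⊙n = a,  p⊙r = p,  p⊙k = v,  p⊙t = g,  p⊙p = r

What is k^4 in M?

r

k^1 = k
k^2 = k ⊙ k = r
k^3 = r ⊙ k = k
k^4 = k ⊙ k = r
(Structurally, M here is isomorphic to the elementary abelian group (Z_2)^3.)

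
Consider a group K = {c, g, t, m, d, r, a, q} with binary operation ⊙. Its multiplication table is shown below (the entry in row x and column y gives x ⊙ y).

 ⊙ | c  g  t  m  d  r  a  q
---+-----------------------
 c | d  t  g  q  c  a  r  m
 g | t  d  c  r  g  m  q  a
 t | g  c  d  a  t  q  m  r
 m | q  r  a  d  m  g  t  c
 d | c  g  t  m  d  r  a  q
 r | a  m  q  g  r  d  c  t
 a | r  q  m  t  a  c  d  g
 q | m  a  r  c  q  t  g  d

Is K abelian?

Check whether the table is symmetric across its main diagonal.
Every entry (row x, col y) equals the entry (row y, col x), so K is abelian.
(In fact K ≅ the elementary abelian group (Z_2)^3.)

Yes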